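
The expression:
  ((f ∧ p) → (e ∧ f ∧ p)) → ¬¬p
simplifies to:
p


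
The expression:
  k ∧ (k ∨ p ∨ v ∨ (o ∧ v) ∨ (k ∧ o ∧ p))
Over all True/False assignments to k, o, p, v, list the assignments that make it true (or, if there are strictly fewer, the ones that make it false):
is true only for:
  k=True, o=False, p=False, v=False;
  k=True, o=False, p=False, v=True;
  k=True, o=False, p=True, v=False;
  k=True, o=False, p=True, v=True;
  k=True, o=True, p=False, v=False;
  k=True, o=True, p=False, v=True;
  k=True, o=True, p=True, v=False;
  k=True, o=True, p=True, v=True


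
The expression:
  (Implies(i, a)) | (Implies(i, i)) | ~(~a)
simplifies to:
True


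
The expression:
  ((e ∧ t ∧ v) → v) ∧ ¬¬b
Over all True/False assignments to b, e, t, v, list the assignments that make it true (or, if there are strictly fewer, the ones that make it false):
is true only for:
  b=True, e=False, t=False, v=False;
  b=True, e=False, t=False, v=True;
  b=True, e=False, t=True, v=False;
  b=True, e=False, t=True, v=True;
  b=True, e=True, t=False, v=False;
  b=True, e=True, t=False, v=True;
  b=True, e=True, t=True, v=False;
  b=True, e=True, t=True, v=True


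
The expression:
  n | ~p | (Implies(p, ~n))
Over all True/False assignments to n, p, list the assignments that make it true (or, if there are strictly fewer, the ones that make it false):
is always true.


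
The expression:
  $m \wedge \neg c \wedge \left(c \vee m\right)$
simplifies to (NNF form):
$m \wedge \neg c$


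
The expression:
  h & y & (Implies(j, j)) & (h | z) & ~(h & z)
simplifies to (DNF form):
h & y & ~z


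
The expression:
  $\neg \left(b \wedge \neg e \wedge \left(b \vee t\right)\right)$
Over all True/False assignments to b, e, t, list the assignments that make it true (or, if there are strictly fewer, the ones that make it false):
is false only for:
  b=True, e=False, t=False;
  b=True, e=False, t=True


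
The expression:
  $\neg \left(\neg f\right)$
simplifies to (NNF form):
$f$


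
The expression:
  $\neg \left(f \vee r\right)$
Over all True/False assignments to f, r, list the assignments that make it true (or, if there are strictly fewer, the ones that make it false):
is true only for:
  f=False, r=False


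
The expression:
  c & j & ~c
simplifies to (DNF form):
False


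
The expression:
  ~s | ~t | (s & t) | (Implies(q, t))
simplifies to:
True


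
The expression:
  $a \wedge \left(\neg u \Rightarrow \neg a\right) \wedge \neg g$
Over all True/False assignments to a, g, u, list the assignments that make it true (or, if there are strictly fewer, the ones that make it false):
is true only for:
  a=True, g=False, u=True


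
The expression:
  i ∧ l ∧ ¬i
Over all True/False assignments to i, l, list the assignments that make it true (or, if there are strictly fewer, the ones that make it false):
is never true.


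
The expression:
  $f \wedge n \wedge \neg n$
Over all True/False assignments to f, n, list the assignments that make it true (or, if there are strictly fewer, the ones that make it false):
is never true.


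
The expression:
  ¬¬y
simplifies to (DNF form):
y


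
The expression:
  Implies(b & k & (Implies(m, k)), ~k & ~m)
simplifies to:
~b | ~k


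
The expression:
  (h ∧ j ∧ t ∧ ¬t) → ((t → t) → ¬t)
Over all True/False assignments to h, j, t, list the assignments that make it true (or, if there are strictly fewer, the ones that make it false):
is always true.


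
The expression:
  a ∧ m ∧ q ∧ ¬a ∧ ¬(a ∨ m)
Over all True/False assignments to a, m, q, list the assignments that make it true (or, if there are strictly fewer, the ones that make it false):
is never true.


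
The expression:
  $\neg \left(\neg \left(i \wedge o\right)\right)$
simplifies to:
$i \wedge o$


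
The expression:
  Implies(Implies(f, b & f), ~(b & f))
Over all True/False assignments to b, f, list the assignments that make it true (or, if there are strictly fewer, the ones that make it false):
is false only for:
  b=True, f=True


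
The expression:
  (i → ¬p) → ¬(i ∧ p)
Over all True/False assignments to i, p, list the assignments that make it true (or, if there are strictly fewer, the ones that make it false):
is always true.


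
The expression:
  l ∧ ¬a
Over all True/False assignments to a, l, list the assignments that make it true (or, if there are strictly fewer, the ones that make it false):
is true only for:
  a=False, l=True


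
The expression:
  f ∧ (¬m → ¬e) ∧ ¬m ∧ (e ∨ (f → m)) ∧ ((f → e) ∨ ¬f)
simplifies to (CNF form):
False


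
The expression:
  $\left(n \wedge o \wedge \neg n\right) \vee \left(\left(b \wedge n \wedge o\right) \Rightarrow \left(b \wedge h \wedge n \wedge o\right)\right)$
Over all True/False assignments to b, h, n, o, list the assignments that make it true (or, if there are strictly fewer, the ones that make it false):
is false only for:
  b=True, h=False, n=True, o=True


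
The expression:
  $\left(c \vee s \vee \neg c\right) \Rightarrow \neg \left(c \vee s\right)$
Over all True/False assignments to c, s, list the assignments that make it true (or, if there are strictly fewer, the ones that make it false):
is true only for:
  c=False, s=False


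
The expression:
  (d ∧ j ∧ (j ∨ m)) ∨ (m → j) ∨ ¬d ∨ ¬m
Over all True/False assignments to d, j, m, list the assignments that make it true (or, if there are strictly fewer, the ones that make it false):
is false only for:
  d=True, j=False, m=True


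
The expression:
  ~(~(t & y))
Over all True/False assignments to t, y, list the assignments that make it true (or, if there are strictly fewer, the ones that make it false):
is true only for:
  t=True, y=True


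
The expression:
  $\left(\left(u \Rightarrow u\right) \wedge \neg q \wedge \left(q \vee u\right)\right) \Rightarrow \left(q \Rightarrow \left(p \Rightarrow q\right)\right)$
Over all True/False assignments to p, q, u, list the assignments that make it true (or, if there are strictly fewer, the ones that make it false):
is always true.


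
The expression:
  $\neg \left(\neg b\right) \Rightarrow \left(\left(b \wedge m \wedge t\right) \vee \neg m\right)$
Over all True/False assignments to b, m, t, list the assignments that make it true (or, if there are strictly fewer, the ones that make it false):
is false only for:
  b=True, m=True, t=False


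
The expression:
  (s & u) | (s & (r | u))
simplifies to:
s & (r | u)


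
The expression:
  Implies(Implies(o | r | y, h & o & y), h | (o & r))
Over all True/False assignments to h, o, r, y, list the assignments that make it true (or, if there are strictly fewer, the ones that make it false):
is false only for:
  h=False, o=False, r=False, y=False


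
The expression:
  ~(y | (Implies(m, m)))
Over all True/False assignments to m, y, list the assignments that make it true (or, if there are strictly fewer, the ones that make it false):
is never true.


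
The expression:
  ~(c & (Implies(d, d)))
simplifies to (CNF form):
~c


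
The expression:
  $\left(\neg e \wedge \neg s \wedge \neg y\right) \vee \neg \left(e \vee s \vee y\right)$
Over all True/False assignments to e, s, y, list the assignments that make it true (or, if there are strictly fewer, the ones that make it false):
is true only for:
  e=False, s=False, y=False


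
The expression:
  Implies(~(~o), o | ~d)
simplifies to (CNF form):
True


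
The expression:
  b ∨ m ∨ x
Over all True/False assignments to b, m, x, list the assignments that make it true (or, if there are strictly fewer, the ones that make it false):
is false only for:
  b=False, m=False, x=False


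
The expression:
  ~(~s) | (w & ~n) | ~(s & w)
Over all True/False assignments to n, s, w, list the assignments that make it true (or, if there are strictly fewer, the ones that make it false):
is always true.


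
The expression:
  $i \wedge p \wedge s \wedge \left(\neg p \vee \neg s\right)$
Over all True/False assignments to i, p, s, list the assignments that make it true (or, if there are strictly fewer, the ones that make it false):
is never true.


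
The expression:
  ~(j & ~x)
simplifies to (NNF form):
x | ~j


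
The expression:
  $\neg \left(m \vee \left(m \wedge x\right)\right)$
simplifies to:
$\neg m$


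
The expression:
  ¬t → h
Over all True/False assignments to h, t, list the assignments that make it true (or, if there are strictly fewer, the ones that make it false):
is false only for:
  h=False, t=False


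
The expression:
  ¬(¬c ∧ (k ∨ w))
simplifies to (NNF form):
c ∨ (¬k ∧ ¬w)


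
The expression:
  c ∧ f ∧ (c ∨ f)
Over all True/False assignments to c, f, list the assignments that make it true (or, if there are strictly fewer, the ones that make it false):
is true only for:
  c=True, f=True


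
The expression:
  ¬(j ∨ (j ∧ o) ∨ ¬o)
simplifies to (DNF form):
o ∧ ¬j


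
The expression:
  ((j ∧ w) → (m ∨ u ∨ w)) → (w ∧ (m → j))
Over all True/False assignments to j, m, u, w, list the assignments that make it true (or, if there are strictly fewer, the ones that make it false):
is true only for:
  j=False, m=False, u=False, w=True;
  j=False, m=False, u=True, w=True;
  j=True, m=False, u=False, w=True;
  j=True, m=False, u=True, w=True;
  j=True, m=True, u=False, w=True;
  j=True, m=True, u=True, w=True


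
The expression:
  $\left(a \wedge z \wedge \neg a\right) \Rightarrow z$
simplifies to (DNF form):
$\text{True}$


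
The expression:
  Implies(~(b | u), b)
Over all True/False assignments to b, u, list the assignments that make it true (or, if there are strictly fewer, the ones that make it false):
is false only for:
  b=False, u=False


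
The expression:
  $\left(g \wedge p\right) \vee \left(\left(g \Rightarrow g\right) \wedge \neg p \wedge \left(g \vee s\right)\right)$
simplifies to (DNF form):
$g \vee \left(s \wedge \neg p\right)$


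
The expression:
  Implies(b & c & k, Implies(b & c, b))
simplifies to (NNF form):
True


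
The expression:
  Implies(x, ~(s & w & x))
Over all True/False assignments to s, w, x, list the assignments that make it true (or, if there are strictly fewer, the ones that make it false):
is false only for:
  s=True, w=True, x=True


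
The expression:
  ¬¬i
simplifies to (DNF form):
i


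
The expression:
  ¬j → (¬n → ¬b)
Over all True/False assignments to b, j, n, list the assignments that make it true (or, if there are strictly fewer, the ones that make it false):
is false only for:
  b=True, j=False, n=False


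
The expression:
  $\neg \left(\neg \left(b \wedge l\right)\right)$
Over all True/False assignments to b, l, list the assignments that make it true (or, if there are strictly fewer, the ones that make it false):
is true only for:
  b=True, l=True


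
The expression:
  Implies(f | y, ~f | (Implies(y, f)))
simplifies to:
True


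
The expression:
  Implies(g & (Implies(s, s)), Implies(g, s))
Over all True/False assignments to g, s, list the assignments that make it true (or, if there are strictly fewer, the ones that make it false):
is false only for:
  g=True, s=False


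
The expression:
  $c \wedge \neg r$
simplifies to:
$c \wedge \neg r$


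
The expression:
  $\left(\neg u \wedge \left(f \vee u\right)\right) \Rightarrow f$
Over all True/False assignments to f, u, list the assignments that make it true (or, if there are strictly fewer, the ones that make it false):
is always true.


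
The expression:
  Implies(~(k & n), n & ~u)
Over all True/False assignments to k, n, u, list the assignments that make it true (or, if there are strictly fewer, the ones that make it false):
is true only for:
  k=False, n=True, u=False;
  k=True, n=True, u=False;
  k=True, n=True, u=True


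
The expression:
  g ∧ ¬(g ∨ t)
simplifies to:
False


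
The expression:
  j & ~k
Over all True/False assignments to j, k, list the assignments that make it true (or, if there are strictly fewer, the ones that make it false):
is true only for:
  j=True, k=False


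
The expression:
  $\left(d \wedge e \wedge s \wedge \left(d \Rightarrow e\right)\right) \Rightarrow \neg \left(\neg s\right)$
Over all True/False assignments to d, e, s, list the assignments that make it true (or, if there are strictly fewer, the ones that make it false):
is always true.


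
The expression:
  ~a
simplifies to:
~a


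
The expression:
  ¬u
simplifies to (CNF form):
¬u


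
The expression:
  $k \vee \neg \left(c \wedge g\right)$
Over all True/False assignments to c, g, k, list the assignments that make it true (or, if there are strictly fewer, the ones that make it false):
is false only for:
  c=True, g=True, k=False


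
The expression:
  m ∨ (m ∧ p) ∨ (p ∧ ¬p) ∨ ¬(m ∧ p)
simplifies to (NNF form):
True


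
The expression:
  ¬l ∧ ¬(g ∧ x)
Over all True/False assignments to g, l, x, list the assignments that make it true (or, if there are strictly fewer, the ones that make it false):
is true only for:
  g=False, l=False, x=False;
  g=False, l=False, x=True;
  g=True, l=False, x=False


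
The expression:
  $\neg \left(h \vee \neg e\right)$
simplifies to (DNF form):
$e \wedge \neg h$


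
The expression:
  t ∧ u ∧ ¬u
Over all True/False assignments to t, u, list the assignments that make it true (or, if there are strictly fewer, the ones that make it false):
is never true.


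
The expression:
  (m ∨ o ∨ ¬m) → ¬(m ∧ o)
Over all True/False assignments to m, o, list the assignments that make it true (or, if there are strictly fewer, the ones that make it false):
is false only for:
  m=True, o=True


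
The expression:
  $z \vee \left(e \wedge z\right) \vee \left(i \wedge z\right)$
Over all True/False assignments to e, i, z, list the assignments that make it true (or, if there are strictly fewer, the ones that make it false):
is true only for:
  e=False, i=False, z=True;
  e=False, i=True, z=True;
  e=True, i=False, z=True;
  e=True, i=True, z=True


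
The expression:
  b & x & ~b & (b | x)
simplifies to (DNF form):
False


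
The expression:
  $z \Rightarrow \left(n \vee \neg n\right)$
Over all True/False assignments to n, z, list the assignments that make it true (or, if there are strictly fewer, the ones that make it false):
is always true.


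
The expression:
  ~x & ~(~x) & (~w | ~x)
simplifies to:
False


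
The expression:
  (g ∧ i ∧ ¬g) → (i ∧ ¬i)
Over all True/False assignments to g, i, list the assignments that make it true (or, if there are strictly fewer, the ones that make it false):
is always true.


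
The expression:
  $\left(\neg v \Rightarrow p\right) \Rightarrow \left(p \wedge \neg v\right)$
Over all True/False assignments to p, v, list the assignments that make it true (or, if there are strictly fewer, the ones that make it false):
is true only for:
  p=False, v=False;
  p=True, v=False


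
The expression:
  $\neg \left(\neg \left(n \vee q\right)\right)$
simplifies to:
$n \vee q$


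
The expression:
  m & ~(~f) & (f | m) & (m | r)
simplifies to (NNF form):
f & m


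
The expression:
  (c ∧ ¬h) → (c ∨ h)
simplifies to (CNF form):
True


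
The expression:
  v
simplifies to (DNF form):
v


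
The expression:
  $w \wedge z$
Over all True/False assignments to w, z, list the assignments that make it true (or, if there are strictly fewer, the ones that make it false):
is true only for:
  w=True, z=True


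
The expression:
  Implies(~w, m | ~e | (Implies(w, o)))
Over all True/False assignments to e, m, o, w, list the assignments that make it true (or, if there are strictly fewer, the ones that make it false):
is always true.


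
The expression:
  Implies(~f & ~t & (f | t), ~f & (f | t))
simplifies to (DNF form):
True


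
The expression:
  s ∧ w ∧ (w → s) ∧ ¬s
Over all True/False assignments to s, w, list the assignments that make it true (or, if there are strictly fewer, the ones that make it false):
is never true.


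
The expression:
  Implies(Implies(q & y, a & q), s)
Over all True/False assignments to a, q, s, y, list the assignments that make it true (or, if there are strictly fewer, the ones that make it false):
is false only for:
  a=False, q=False, s=False, y=False;
  a=False, q=False, s=False, y=True;
  a=False, q=True, s=False, y=False;
  a=True, q=False, s=False, y=False;
  a=True, q=False, s=False, y=True;
  a=True, q=True, s=False, y=False;
  a=True, q=True, s=False, y=True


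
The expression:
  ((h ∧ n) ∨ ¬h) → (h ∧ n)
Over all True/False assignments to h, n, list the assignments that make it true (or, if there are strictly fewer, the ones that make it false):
is true only for:
  h=True, n=False;
  h=True, n=True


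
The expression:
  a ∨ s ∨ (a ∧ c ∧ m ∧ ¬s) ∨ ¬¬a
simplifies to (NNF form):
a ∨ s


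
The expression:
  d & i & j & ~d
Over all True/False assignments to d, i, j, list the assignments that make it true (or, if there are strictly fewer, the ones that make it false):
is never true.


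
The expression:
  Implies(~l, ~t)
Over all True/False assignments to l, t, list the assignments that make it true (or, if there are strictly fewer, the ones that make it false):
is false only for:
  l=False, t=True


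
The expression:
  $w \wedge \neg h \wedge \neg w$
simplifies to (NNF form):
$\text{False}$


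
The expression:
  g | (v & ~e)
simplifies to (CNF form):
(g | v) & (g | ~e)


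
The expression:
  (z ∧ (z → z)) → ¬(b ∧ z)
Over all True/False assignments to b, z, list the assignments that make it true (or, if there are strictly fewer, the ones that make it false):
is false only for:
  b=True, z=True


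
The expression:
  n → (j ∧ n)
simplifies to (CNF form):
j ∨ ¬n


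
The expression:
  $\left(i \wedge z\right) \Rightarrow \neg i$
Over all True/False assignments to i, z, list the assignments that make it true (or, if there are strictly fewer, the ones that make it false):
is false only for:
  i=True, z=True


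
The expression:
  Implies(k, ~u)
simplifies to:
~k | ~u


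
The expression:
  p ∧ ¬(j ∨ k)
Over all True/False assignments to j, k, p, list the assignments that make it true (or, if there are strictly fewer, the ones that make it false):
is true only for:
  j=False, k=False, p=True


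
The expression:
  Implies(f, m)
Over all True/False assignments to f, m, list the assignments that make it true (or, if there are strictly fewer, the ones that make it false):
is false only for:
  f=True, m=False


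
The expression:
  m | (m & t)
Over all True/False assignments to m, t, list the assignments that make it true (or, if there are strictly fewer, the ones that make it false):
is true only for:
  m=True, t=False;
  m=True, t=True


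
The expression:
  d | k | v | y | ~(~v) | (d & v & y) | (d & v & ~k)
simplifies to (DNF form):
d | k | v | y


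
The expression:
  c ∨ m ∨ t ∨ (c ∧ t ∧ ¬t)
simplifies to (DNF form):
c ∨ m ∨ t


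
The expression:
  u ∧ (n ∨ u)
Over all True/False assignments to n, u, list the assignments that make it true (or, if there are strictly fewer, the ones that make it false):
is true only for:
  n=False, u=True;
  n=True, u=True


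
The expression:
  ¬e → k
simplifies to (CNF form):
e ∨ k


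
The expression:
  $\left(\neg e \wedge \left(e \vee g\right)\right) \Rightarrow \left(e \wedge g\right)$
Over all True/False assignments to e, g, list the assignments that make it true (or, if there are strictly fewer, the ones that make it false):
is false only for:
  e=False, g=True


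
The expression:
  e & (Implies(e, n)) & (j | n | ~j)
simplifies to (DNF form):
e & n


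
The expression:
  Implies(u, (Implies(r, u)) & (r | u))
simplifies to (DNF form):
True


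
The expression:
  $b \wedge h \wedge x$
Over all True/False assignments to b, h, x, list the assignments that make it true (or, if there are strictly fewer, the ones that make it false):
is true only for:
  b=True, h=True, x=True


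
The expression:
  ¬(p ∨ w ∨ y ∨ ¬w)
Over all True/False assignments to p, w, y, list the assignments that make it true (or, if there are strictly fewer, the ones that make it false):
is never true.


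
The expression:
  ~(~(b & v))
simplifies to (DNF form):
b & v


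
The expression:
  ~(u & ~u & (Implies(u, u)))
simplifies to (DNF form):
True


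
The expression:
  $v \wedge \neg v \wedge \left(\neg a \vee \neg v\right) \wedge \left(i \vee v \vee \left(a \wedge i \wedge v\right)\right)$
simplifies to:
$\text{False}$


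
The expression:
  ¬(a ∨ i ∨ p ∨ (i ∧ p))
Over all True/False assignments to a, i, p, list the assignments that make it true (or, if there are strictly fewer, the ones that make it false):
is true only for:
  a=False, i=False, p=False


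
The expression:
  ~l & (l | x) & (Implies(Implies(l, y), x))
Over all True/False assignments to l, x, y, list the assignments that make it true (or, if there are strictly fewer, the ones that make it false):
is true only for:
  l=False, x=True, y=False;
  l=False, x=True, y=True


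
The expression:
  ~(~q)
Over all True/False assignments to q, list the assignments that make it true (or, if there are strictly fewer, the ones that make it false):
is true only for:
  q=True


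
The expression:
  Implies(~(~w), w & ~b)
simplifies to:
~b | ~w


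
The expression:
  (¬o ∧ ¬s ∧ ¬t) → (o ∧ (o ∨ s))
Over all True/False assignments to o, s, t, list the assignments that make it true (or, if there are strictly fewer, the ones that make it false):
is false only for:
  o=False, s=False, t=False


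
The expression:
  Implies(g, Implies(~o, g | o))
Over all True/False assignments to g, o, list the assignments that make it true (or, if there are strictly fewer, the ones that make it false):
is always true.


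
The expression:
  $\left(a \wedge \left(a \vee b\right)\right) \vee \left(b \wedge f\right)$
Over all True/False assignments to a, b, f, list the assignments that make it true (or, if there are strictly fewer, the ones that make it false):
is false only for:
  a=False, b=False, f=False;
  a=False, b=False, f=True;
  a=False, b=True, f=False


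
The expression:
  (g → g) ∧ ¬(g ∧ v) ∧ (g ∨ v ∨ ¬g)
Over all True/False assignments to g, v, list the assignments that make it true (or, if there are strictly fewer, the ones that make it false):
is false only for:
  g=True, v=True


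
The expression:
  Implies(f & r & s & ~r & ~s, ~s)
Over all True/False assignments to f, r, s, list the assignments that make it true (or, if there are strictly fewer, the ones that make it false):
is always true.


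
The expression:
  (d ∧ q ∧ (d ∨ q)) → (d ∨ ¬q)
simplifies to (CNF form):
True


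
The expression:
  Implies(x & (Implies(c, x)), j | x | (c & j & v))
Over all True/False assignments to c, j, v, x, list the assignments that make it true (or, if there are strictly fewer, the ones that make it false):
is always true.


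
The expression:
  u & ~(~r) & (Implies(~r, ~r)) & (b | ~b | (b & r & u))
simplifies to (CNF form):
r & u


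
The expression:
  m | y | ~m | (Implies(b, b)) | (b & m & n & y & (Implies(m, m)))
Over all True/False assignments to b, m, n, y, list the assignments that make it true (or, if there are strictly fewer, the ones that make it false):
is always true.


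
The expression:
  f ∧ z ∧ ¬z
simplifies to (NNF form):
False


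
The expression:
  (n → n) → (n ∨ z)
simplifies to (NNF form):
n ∨ z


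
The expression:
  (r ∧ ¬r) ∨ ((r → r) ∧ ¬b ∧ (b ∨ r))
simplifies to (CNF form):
r ∧ ¬b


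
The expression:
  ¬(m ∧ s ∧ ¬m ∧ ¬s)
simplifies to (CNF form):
True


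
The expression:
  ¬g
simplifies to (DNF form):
¬g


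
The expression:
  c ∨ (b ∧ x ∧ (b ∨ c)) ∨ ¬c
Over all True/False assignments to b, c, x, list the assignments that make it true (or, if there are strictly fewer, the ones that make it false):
is always true.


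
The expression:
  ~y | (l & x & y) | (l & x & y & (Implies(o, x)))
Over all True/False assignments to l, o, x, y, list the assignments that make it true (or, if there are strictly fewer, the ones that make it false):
is false only for:
  l=False, o=False, x=False, y=True;
  l=False, o=False, x=True, y=True;
  l=False, o=True, x=False, y=True;
  l=False, o=True, x=True, y=True;
  l=True, o=False, x=False, y=True;
  l=True, o=True, x=False, y=True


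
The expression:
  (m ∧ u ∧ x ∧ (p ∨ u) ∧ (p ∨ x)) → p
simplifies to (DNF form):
p ∨ ¬m ∨ ¬u ∨ ¬x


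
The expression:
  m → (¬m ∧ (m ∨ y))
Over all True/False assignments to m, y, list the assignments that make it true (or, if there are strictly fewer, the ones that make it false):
is true only for:
  m=False, y=False;
  m=False, y=True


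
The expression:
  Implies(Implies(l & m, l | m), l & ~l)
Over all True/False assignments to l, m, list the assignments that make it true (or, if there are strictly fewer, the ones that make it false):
is never true.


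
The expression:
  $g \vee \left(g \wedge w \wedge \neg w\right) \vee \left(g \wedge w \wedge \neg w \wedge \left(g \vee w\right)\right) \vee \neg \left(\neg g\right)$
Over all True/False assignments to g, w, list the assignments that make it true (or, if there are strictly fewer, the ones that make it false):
is true only for:
  g=True, w=False;
  g=True, w=True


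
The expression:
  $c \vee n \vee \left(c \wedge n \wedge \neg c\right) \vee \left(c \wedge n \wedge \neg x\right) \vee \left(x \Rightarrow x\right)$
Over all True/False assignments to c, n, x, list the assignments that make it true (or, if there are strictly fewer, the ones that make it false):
is always true.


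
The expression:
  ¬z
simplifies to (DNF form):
¬z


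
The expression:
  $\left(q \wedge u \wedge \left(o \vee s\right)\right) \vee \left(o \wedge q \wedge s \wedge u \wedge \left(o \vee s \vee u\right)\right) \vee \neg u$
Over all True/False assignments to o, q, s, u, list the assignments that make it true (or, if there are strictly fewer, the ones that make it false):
is false only for:
  o=False, q=False, s=False, u=True;
  o=False, q=False, s=True, u=True;
  o=False, q=True, s=False, u=True;
  o=True, q=False, s=False, u=True;
  o=True, q=False, s=True, u=True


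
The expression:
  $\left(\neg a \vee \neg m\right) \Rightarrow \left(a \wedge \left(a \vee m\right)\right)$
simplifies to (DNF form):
$a$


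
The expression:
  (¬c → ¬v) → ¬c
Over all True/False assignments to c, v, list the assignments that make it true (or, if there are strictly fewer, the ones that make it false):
is true only for:
  c=False, v=False;
  c=False, v=True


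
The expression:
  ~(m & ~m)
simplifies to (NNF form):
True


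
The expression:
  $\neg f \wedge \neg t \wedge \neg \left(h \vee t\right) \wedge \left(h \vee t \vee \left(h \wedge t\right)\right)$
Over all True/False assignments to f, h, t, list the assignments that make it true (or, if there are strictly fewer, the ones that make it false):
is never true.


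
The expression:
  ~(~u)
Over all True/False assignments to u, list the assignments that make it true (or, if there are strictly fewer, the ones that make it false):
is true only for:
  u=True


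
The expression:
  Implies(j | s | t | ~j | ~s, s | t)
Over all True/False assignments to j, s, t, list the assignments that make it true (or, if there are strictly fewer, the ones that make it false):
is false only for:
  j=False, s=False, t=False;
  j=True, s=False, t=False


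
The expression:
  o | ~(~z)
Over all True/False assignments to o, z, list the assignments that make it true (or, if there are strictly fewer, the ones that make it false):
is false only for:
  o=False, z=False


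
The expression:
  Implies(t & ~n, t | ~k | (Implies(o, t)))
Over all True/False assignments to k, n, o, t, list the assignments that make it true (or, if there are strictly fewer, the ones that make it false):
is always true.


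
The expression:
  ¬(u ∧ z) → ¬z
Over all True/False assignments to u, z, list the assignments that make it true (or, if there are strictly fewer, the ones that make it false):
is false only for:
  u=False, z=True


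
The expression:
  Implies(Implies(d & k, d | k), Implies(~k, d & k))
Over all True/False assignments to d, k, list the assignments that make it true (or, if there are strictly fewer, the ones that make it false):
is true only for:
  d=False, k=True;
  d=True, k=True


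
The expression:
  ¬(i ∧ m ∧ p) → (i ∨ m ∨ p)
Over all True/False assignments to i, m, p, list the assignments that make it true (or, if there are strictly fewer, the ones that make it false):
is false only for:
  i=False, m=False, p=False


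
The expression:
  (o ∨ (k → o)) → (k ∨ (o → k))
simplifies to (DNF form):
k ∨ ¬o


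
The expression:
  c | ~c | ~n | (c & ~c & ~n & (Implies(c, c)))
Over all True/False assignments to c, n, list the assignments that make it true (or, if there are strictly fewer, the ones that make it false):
is always true.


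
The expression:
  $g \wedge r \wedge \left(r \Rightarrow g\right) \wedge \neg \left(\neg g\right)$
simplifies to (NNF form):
$g \wedge r$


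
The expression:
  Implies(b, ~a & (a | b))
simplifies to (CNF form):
~a | ~b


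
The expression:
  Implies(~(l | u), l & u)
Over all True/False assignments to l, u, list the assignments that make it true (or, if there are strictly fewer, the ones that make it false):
is false only for:
  l=False, u=False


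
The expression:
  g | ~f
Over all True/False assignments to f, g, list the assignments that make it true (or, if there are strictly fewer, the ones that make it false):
is false only for:
  f=True, g=False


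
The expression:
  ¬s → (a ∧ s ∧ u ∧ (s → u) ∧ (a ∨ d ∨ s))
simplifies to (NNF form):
s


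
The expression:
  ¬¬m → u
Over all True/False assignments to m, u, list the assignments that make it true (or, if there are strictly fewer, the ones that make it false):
is false only for:
  m=True, u=False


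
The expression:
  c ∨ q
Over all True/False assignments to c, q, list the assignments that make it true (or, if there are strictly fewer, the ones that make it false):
is false only for:
  c=False, q=False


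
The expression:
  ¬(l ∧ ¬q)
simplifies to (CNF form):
q ∨ ¬l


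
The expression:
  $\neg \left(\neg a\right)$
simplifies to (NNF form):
$a$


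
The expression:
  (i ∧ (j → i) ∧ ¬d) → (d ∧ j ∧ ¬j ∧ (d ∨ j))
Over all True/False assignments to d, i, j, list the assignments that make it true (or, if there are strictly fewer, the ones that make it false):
is false only for:
  d=False, i=True, j=False;
  d=False, i=True, j=True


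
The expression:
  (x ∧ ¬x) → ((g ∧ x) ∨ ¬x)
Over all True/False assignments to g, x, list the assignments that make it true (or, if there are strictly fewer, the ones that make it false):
is always true.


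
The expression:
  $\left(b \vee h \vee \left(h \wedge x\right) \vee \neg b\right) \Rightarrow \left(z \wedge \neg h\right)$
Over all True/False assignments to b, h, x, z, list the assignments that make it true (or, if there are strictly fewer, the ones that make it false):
is true only for:
  b=False, h=False, x=False, z=True;
  b=False, h=False, x=True, z=True;
  b=True, h=False, x=False, z=True;
  b=True, h=False, x=True, z=True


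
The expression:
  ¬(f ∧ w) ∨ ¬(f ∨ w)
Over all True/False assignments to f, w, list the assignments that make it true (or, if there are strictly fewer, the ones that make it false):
is false only for:
  f=True, w=True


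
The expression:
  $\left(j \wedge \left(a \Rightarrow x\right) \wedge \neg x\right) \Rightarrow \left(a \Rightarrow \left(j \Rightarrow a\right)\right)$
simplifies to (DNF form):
$\text{True}$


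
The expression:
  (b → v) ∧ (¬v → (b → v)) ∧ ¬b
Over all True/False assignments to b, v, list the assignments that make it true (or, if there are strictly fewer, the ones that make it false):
is true only for:
  b=False, v=False;
  b=False, v=True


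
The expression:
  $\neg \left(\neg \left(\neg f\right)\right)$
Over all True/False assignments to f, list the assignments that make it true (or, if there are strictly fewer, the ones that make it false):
is true only for:
  f=False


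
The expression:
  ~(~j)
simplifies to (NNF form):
j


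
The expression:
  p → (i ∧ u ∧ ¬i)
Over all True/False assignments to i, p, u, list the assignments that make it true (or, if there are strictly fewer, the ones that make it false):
is true only for:
  i=False, p=False, u=False;
  i=False, p=False, u=True;
  i=True, p=False, u=False;
  i=True, p=False, u=True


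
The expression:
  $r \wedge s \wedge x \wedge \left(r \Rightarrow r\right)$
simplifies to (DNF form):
$r \wedge s \wedge x$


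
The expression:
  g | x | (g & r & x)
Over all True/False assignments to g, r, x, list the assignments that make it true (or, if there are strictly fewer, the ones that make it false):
is false only for:
  g=False, r=False, x=False;
  g=False, r=True, x=False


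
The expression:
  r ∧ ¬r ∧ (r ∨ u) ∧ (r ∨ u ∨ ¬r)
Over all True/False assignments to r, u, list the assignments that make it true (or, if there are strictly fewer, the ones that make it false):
is never true.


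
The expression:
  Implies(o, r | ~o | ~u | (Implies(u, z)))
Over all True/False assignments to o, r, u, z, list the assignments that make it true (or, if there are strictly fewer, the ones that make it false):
is false only for:
  o=True, r=False, u=True, z=False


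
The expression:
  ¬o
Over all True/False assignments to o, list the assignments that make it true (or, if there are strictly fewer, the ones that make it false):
is true only for:
  o=False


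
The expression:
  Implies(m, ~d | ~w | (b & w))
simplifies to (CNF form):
b | ~d | ~m | ~w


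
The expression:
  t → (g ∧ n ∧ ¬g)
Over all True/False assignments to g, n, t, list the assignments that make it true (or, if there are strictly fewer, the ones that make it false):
is true only for:
  g=False, n=False, t=False;
  g=False, n=True, t=False;
  g=True, n=False, t=False;
  g=True, n=True, t=False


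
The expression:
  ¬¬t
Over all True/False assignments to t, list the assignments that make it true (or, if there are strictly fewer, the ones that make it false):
is true only for:
  t=True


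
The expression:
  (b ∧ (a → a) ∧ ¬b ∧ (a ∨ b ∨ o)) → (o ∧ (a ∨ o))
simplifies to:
True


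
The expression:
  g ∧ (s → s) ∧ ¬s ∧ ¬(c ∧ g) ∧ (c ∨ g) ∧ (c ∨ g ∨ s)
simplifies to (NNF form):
g ∧ ¬c ∧ ¬s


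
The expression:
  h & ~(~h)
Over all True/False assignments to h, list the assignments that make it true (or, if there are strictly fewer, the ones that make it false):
is true only for:
  h=True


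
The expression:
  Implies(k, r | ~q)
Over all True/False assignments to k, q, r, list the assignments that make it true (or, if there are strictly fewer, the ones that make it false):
is false only for:
  k=True, q=True, r=False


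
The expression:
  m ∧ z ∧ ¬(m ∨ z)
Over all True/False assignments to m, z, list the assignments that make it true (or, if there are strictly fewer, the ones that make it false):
is never true.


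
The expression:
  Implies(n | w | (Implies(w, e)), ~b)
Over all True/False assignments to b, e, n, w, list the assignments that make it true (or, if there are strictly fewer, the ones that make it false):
is true only for:
  b=False, e=False, n=False, w=False;
  b=False, e=False, n=False, w=True;
  b=False, e=False, n=True, w=False;
  b=False, e=False, n=True, w=True;
  b=False, e=True, n=False, w=False;
  b=False, e=True, n=False, w=True;
  b=False, e=True, n=True, w=False;
  b=False, e=True, n=True, w=True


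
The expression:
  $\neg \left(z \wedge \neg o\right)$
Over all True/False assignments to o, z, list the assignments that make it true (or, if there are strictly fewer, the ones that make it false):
is false only for:
  o=False, z=True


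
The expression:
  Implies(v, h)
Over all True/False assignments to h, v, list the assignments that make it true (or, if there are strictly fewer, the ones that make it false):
is false only for:
  h=False, v=True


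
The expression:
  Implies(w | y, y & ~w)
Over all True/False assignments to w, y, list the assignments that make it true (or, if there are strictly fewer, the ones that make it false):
is true only for:
  w=False, y=False;
  w=False, y=True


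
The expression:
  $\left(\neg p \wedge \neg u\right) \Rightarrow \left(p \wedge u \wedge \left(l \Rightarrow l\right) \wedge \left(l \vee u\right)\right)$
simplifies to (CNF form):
$p \vee u$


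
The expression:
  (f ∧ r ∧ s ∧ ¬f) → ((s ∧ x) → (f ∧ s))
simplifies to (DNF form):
True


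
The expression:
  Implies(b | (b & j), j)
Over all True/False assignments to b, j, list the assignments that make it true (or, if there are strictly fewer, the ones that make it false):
is false only for:
  b=True, j=False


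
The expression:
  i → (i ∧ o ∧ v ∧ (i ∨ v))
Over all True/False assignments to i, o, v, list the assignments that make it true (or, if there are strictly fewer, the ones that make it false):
is false only for:
  i=True, o=False, v=False;
  i=True, o=False, v=True;
  i=True, o=True, v=False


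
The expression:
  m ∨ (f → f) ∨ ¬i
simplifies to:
True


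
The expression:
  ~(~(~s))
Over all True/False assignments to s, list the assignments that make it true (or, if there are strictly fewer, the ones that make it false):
is true only for:
  s=False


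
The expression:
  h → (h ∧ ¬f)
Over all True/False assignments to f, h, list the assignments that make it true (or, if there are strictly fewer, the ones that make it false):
is false only for:
  f=True, h=True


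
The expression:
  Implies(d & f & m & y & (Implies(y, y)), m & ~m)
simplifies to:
~d | ~f | ~m | ~y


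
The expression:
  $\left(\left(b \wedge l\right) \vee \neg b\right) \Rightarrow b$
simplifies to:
$b$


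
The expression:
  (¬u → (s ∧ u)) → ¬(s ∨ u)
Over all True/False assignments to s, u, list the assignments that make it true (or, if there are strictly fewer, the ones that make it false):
is true only for:
  s=False, u=False;
  s=True, u=False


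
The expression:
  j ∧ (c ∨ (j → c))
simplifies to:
c ∧ j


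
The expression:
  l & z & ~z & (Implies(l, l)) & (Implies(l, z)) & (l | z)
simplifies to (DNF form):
False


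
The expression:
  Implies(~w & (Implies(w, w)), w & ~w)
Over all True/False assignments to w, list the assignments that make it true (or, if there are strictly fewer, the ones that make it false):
is true only for:
  w=True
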